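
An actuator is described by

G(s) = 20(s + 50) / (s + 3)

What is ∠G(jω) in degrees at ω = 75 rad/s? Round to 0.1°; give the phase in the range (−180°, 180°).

-31.4°

At s = jω = j75:
zero (s+50): 50 + j75 → |·| = √(50²+75²) = √8125 ≈ 90.139, ∠ = arctan(75/50) ≈ 56.31°
pole (s+3): 3 + j75 → |·| = √(3²+75²) = √5634 ≈ 75.06, ∠ = arctan(75/3) ≈ 87.71°
∠G = 56.31° − 87.71° = -31.40°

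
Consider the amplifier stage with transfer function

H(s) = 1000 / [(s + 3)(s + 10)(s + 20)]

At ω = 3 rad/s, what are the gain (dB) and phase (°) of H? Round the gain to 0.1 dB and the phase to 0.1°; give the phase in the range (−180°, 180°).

At s = jω = j3:
pole (s+3): 3 + j3 → |·| = √(3²+3²) = √18 ≈ 4.2426, ∠ = arctan(3/3) ≈ 45.00°
pole (s+10): 10 + j3 → |·| = √(10²+3²) = √109 ≈ 10.44, ∠ = arctan(3/10) ≈ 16.70°
pole (s+20): 20 + j3 → |·| = √(20²+3²) = √409 ≈ 20.224, ∠ = arctan(3/20) ≈ 8.53°
|H| = 1000 / 895.78 ≈ 1.1163
Gain = 20 log₁₀(1.1163) ≈ 0.96 dB
∠H = 0.00° − 70.23° = -70.23°

1.0 dB, -70.2°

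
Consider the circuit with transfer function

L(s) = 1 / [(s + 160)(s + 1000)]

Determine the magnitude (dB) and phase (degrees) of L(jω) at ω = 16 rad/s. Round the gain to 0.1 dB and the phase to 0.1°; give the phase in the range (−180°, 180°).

At s = jω = j16:
pole (s+160): 160 + j16 → |·| = √(160²+16²) = √25856 ≈ 160.8, ∠ = arctan(16/160) ≈ 5.71°
pole (s+1000): 1000 + j16 → |·| = √(1000²+16²) = √1000256 ≈ 1000.1, ∠ = arctan(16/1000) ≈ 0.92°
|L| = 1 / 1.6082e+05 ≈ 6.2181e-06
Gain = 20 log₁₀(6.2181e-06) ≈ -104.13 dB
∠L = 0.00° − 6.63° = -6.63°

-104.1 dB, -6.6°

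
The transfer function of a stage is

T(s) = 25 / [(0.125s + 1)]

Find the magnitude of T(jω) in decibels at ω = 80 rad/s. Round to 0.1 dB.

7.9 dB

At ω = 80 rad/s:
pole (1 + j80·0.125) = 1 + j10 → |·| ≈ 10.05, ∠ ≈ 84.29°
|T| = 25 · 1 / (10.05) ≈ 2.4876
Gain = 20 log₁₀(2.4876) ≈ 7.92 dB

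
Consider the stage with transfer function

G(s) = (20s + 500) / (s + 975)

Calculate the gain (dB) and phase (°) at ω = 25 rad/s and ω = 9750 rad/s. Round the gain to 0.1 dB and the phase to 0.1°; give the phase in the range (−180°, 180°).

ω = 25: -2.8 dB, 43.5°; ω = 9750: 26.0 dB, 5.6°

Substitute s = j25:
Numerator: 20(j25) + 500 = 500 + j500
Denominator: (j25) + 975 = 975 + j25
|N| = √(500² + 500²) ≈ 707.11, ∠N ≈ 45.00°
|D| = √(975² + 25²) ≈ 975.32, ∠D ≈ 1.47°
|G| = 707.11 / 975.32 ≈ 0.725
Gain = 20 log₁₀(0.725) ≈ -2.79 dB
∠G = 45.00° − 1.47° = 43.53°

Substitute s = j9750:
Numerator: 20(j9750) + 500 = 500 + j195000
Denominator: (j9750) + 975 = 975 + j9750
|N| = √(500² + 195000²) ≈ 1.95e+05, ∠N ≈ 89.85°
|D| = √(975² + 9750²) ≈ 9798.6, ∠D ≈ 84.29°
|G| = 1.95e+05 / 9798.6 ≈ 19.901
Gain = 20 log₁₀(19.901) ≈ 25.98 dB
∠G = 89.85° − 84.29° = 5.56°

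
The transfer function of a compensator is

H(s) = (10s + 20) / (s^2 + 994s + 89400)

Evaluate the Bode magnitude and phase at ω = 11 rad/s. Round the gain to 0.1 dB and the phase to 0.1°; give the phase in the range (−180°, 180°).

Substitute s = j11:
Numerator: 10(j11) + 20 = 20 + j110
Denominator: (j11)^2 + 994(j11) + 89400 = 89279 + j10934
|N| = √(20² + 110²) ≈ 111.8, ∠N ≈ 79.70°
|D| = √(89279² + 10934²) ≈ 89946, ∠D ≈ 6.98°
|H| = 111.8 / 89946 ≈ 0.001243
Gain = 20 log₁₀(0.001243) ≈ -58.11 dB
∠H = 79.70° − 6.98° = 72.72°

-58.1 dB, 72.7°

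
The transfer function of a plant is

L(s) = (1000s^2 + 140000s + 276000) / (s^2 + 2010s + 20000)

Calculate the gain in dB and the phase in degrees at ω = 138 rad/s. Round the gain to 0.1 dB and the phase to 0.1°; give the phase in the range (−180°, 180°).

Substitute s = j138:
Numerator: 1000(j138)^2 + 140000(j138) + 276000 = -18768000 + j19320000
Denominator: (j138)^2 + 2010(j138) + 20000 = 956 + j277380
|N| = √(18768000² + 19320000²) ≈ 2.6935e+07, ∠N ≈ 134.17°
|D| = √(956² + 277380²) ≈ 2.7738e+05, ∠D ≈ 89.80°
|L| = 2.6935e+07 / 2.7738e+05 ≈ 97.105
Gain = 20 log₁₀(97.105) ≈ 39.74 dB
∠L = 134.17° − 89.80° = 44.37°

39.7 dB, 44.4°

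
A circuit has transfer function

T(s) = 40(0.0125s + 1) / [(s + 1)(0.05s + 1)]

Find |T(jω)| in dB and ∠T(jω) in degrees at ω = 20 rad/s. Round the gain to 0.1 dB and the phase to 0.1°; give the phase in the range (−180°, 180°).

3.3 dB, -118.1°

At ω = 20 rad/s:
zero (1 + j20·0.0125) = 1 + j0.25 → |·| ≈ 1.0308, ∠ ≈ 14.04°
pole (1 + j20·1) = 1 + j20 → |·| ≈ 20.025, ∠ ≈ 87.14°
pole (1 + j20·0.05) = 1 + j1 → |·| ≈ 1.4142, ∠ ≈ 45.00°
|T| = 40 · 1.0308 / (20.025 · 1.4142) ≈ 1.456
Gain = 20 log₁₀(1.456) ≈ 3.26 dB
∠T = (14.04°) − (87.14° + 45.00°) = -118.10°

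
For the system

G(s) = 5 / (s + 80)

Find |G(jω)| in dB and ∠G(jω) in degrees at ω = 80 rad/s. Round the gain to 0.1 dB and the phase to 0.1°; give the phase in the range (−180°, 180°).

At s = jω = j80:
pole (s+80): 80 + j80 → |·| = √(80²+80²) = √12800 ≈ 113.14, ∠ = arctan(80/80) ≈ 45.00°
|G| = 5 / 113.14 ≈ 0.044193
Gain = 20 log₁₀(0.044193) ≈ -27.09 dB
∠G = 0.00° − 45.00° = -45.00°

-27.1 dB, -45.0°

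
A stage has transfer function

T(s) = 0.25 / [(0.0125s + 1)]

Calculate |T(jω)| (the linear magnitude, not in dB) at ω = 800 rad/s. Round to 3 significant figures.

At ω = 800 rad/s:
pole (1 + j800·0.0125) = 1 + j10 → |·| ≈ 10.05, ∠ ≈ 84.29°
|T| = 0.25 · 1 / (10.05) ≈ 0.024876

0.0249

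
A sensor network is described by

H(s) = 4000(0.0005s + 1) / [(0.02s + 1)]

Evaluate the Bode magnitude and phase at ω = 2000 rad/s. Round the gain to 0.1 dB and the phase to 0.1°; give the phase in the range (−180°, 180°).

At ω = 2000 rad/s:
zero (1 + j2000·0.0005) = 1 + j1 → |·| ≈ 1.4142, ∠ ≈ 45.00°
pole (1 + j2000·0.02) = 1 + j40 → |·| ≈ 40.012, ∠ ≈ 88.57°
|H| = 4000 · 1.4142 / (40.012) ≈ 141.38
Gain = 20 log₁₀(141.38) ≈ 43.01 dB
∠H = (45.00°) − (88.57°) = -43.57°

43.0 dB, -43.6°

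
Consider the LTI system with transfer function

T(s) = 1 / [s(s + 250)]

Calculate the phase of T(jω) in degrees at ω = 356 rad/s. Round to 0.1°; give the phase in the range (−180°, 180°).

At s = jω = j356:
pole (s+250): 250 + j356 → |·| = √(250²+356²) = √189236 ≈ 435.01, ∠ = arctan(356/250) ≈ 54.92°
pole at origin: |s| = 356, ∠ = 90.00° (in denominator)
∠T = 0.00° − 144.92° = -144.92°

-144.9°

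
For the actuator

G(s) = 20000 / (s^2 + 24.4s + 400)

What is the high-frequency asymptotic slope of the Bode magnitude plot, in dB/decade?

-40 dB/decade

Each pole contributes −20 dB/decade at high frequency; each zero contributes +20 dB/decade.
Net: 0 zero(s) − 2 pole(s) → -40 dB/decade.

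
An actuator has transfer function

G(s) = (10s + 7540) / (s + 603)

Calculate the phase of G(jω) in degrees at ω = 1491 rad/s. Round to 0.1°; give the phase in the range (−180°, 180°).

-4.8°

Substitute s = j1491:
Numerator: 10(j1491) + 7540 = 7540 + j14910
Denominator: (j1491) + 603 = 603 + j1491
|N| = √(7540² + 14910²) ≈ 16708, ∠N ≈ 63.17°
|D| = √(603² + 1491²) ≈ 1608.3, ∠D ≈ 67.98°
∠G = 63.17° − 67.98° = -4.81°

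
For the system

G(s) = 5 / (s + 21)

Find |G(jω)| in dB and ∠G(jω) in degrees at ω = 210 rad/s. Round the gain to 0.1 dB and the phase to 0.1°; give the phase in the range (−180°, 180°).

-32.5 dB, -84.3°

Substitute s = j210:
Numerator: 5 = 5 + j0
Denominator: (j210) + 21 = 21 + j210
|N| = √(5² + 0²) ≈ 5, ∠N ≈ 0.00°
|D| = √(21² + 210²) ≈ 211.05, ∠D ≈ 84.29°
|G| = 5 / 211.05 ≈ 0.023691
Gain = 20 log₁₀(0.023691) ≈ -32.51 dB
∠G = 0.00° − 84.29° = -84.29°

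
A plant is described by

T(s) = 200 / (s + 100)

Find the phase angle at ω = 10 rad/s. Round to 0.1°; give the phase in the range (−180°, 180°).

Substitute s = j10:
Numerator: 200 = 200 + j0
Denominator: (j10) + 100 = 100 + j10
|N| = √(200² + 0²) ≈ 200, ∠N ≈ 0.00°
|D| = √(100² + 10²) ≈ 100.5, ∠D ≈ 5.71°
∠T = 0.00° − 5.71° = -5.71°

-5.7°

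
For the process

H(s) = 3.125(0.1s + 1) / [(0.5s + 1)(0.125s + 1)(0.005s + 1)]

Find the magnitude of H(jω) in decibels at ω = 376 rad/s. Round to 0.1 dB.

At ω = 376 rad/s:
zero (1 + j376·0.1) = 1 + j37.6 → |·| ≈ 37.613, ∠ ≈ 88.48°
pole (1 + j376·0.5) = 1 + j188 → |·| ≈ 188, ∠ ≈ 89.70°
pole (1 + j376·0.125) = 1 + j47 → |·| ≈ 47.011, ∠ ≈ 88.78°
pole (1 + j376·0.005) = 1 + j1.88 → |·| ≈ 2.1294, ∠ ≈ 61.99°
|H| = 3.125 · 37.613 / (188 · 47.011 · 2.1294) ≈ 0.0062456
Gain = 20 log₁₀(0.0062456) ≈ -44.09 dB

-44.1 dB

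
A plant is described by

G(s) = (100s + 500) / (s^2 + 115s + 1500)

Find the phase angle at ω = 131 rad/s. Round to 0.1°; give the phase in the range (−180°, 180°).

Substitute s = j131:
Numerator: 100(j131) + 500 = 500 + j13100
Denominator: (j131)^2 + 115(j131) + 1500 = -15661 + j15065
|N| = √(500² + 13100²) ≈ 13110, ∠N ≈ 87.81°
|D| = √(15661² + 15065²) ≈ 21731, ∠D ≈ 136.11°
∠G = 87.81° − 136.11° = -48.30°

-48.3°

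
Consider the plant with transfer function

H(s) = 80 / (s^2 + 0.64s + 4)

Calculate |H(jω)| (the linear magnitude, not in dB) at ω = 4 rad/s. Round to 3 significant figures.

At s = jω = j4:
quadratic: (j4)² + 0.64·j4 + 4 = -12 + j2.56 → |·| ≈ 12.27, ∠ ≈ 167.96°
|H| = 80 / 12.27 ≈ 6.52

6.52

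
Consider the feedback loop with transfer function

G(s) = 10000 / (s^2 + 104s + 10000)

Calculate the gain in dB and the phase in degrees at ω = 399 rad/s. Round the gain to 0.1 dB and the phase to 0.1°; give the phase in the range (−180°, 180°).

-23.8 dB, -164.5°

At s = jω = j399:
quadratic: (j399)² + 104·j399 + 10000 = -149201 + j41496 → |·| ≈ 1.5486e+05, ∠ ≈ 164.46°
|G| = 10000 / 1.5486e+05 ≈ 0.064574
Gain = 20 log₁₀(0.064574) ≈ -23.80 dB
∠G = 0.00° − 164.46° = -164.46°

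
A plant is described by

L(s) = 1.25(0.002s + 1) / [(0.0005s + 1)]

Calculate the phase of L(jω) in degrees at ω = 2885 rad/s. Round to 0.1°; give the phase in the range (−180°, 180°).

At ω = 2885 rad/s:
zero (1 + j2885·0.002) = 1 + j5.77 → |·| ≈ 5.856, ∠ ≈ 80.17°
pole (1 + j2885·0.0005) = 1 + j1.4425 → |·| ≈ 1.7552, ∠ ≈ 55.27°
∠L = (80.17°) − (55.27°) = 24.90°

24.9°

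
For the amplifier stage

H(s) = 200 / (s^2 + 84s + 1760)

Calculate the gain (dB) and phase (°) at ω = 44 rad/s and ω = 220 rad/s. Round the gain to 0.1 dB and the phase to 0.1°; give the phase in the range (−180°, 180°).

Substitute s = j44:
Numerator: 200 = 200 + j0
Denominator: (j44)^2 + 84(j44) + 1760 = -176 + j3696
|N| = √(200² + 0²) ≈ 200, ∠N ≈ 0.00°
|D| = √(176² + 3696²) ≈ 3700.2, ∠D ≈ 92.73°
|H| = 200 / 3700.2 ≈ 0.054051
Gain = 20 log₁₀(0.054051) ≈ -25.34 dB
∠H = 0.00° − 92.73° = -92.73°

Substitute s = j220:
Numerator: 200 = 200 + j0
Denominator: (j220)^2 + 84(j220) + 1760 = -46640 + j18480
|N| = √(200² + 0²) ≈ 200, ∠N ≈ 0.00°
|D| = √(46640² + 18480²) ≈ 50168, ∠D ≈ 158.39°
|H| = 200 / 50168 ≈ 0.0039866
Gain = 20 log₁₀(0.0039866) ≈ -47.99 dB
∠H = 0.00° − 158.39° = -158.39°

ω = 44: -25.3 dB, -92.7°; ω = 220: -48.0 dB, -158.4°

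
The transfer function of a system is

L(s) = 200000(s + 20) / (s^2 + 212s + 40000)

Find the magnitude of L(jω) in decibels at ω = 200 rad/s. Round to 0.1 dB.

At s = jω = j200:
zero (s+20): 20 + j200 → |·| = √(20²+200²) = √40400 ≈ 201, ∠ = arctan(200/20) ≈ 84.29°
quadratic: (j200)² + 212·j200 + 40000 = 0 + j42400 → |·| ≈ 42400, ∠ ≈ 90.00°
|L| = 200000 · 201 / 42400 ≈ 948.11
Gain = 20 log₁₀(948.11) ≈ 59.54 dB

59.5 dB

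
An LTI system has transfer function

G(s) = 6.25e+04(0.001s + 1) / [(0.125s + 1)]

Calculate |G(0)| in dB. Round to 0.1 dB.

95.9 dB

G(0) = 6.25e+04 · 1 / 1 = 62500
20 log₁₀(62500) ≈ 95.92 dB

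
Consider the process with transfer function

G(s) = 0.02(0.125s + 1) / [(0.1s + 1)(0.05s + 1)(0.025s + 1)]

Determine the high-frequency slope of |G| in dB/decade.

Each pole contributes −20 dB/decade at high frequency; each zero contributes +20 dB/decade.
Net: 1 zero(s) − 3 pole(s) → -40 dB/decade.

-40 dB/decade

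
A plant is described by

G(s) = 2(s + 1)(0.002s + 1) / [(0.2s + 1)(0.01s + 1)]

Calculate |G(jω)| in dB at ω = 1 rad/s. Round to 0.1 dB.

At ω = 1 rad/s:
zero (1 + j1·1) = 1 + j1 → |·| ≈ 1.4142, ∠ ≈ 45.00°
zero (1 + j1·0.002) = 1 + j0.002 → |·| ≈ 1, ∠ ≈ 0.11°
pole (1 + j1·0.2) = 1 + j0.2 → |·| ≈ 1.0198, ∠ ≈ 11.31°
pole (1 + j1·0.01) = 1 + j0.01 → |·| ≈ 1, ∠ ≈ 0.57°
|G| = 2 · 1.4142 · 1 / (1.0198 · 1) ≈ 2.7735
Gain = 20 log₁₀(2.7735) ≈ 8.86 dB

8.9 dB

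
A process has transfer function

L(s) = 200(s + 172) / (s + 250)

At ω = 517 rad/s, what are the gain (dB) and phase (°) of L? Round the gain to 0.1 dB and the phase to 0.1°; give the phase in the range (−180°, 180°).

45.6 dB, 7.4°

At s = jω = j517:
zero (s+172): 172 + j517 → |·| = √(172²+517²) = √296873 ≈ 544.86, ∠ = arctan(517/172) ≈ 71.60°
pole (s+250): 250 + j517 → |·| = √(250²+517²) = √329789 ≈ 574.27, ∠ = arctan(517/250) ≈ 64.19°
|L| = 200 · 544.86 / 574.27 ≈ 189.76
Gain = 20 log₁₀(189.76) ≈ 45.56 dB
∠L = 71.60° − 64.19° = 7.41°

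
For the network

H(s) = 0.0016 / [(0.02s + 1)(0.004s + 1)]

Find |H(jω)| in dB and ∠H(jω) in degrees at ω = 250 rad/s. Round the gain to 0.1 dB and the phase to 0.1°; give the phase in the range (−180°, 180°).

At ω = 250 rad/s:
pole (1 + j250·0.02) = 1 + j5 → |·| ≈ 5.099, ∠ ≈ 78.69°
pole (1 + j250·0.004) = 1 + j1 → |·| ≈ 1.4142, ∠ ≈ 45.00°
|H| = 0.0016 · 1 / (5.099 · 1.4142) ≈ 0.00022188
Gain = 20 log₁₀(0.00022188) ≈ -73.08 dB
∠H = (0°) − (78.69° + 45.00°) = -123.69°

-73.1 dB, -123.7°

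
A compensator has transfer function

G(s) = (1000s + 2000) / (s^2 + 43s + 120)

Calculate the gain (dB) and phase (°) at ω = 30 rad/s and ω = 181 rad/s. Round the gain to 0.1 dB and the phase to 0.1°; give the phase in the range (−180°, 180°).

ω = 30: 26.0 dB, -35.0°; ω = 181: 14.6 dB, -77.2°

Substitute s = j30:
Numerator: 1000(j30) + 2000 = 2000 + j30000
Denominator: (j30)^2 + 43(j30) + 120 = -780 + j1290
|N| = √(2000² + 30000²) ≈ 30067, ∠N ≈ 86.19°
|D| = √(780² + 1290²) ≈ 1507.5, ∠D ≈ 121.16°
|G| = 30067 / 1507.5 ≈ 19.945
Gain = 20 log₁₀(19.945) ≈ 26.00 dB
∠G = 86.19° − 121.16° = -34.97°

Substitute s = j181:
Numerator: 1000(j181) + 2000 = 2000 + j181000
Denominator: (j181)^2 + 43(j181) + 120 = -32641 + j7783
|N| = √(2000² + 181000²) ≈ 1.8101e+05, ∠N ≈ 89.37°
|D| = √(32641² + 7783²) ≈ 33556, ∠D ≈ 166.59°
|G| = 1.8101e+05 / 33556 ≈ 5.3943
Gain = 20 log₁₀(5.3943) ≈ 14.64 dB
∠G = 89.37° − 166.59° = -77.22°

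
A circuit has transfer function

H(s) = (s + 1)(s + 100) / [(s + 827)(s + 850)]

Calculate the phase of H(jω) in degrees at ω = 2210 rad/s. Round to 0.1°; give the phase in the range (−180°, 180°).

At s = jω = j2210:
zero (s+1): 1 + j2210 → |·| = √(1²+2210²) = √4884101 ≈ 2210, ∠ = arctan(2210/1) ≈ 89.97°
zero (s+100): 100 + j2210 → |·| = √(100²+2210²) = √4894100 ≈ 2212.3, ∠ = arctan(2210/100) ≈ 87.41°
pole (s+827): 827 + j2210 → |·| = √(827²+2210²) = √5568029 ≈ 2359.7, ∠ = arctan(2210/827) ≈ 69.48°
pole (s+850): 850 + j2210 → |·| = √(850²+2210²) = √5606600 ≈ 2367.8, ∠ = arctan(2210/850) ≈ 68.96°
∠H = 177.38° − 138.44° = 38.94°

38.9°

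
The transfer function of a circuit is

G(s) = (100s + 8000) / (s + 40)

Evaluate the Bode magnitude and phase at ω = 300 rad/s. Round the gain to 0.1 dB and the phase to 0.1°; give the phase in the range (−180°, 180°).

Substitute s = j300:
Numerator: 100(j300) + 8000 = 8000 + j30000
Denominator: (j300) + 40 = 40 + j300
|N| = √(8000² + 30000²) ≈ 31048, ∠N ≈ 75.07°
|D| = √(40² + 300²) ≈ 302.65, ∠D ≈ 82.41°
|G| = 31048 / 302.65 ≈ 102.59
Gain = 20 log₁₀(102.59) ≈ 40.22 dB
∠G = 75.07° − 82.41° = -7.34°

40.2 dB, -7.3°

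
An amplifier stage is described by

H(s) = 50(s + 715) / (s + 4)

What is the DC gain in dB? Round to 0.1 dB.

H(0) = 50·715 / (4) = 8937.5
20 log₁₀(8937.5) ≈ 79.02 dB

79.0 dB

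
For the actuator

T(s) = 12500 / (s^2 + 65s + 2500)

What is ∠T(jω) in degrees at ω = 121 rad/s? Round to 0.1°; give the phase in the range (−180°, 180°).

-147.1°

At s = jω = j121:
quadratic: (j121)² + 65·j121 + 2500 = -12141 + j7865 → |·| ≈ 14466, ∠ ≈ 147.06°
∠T = 0.00° − 147.06° = -147.06°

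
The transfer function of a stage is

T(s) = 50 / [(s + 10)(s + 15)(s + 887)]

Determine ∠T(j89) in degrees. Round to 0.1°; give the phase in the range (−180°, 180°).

-169.8°

At s = jω = j89:
pole (s+10): 10 + j89 → |·| = √(10²+89²) = √8021 ≈ 89.56, ∠ = arctan(89/10) ≈ 83.59°
pole (s+15): 15 + j89 → |·| = √(15²+89²) = √8146 ≈ 90.255, ∠ = arctan(89/15) ≈ 80.43°
pole (s+887): 887 + j89 → |·| = √(887²+89²) = √794690 ≈ 891.45, ∠ = arctan(89/887) ≈ 5.73°
∠T = 0.00° − 169.75° = -169.75°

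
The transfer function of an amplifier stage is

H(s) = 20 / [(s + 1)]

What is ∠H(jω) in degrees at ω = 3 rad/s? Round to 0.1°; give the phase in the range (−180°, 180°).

-71.6°

At ω = 3 rad/s:
pole (1 + j3·1) = 1 + j3 → |·| ≈ 3.1623, ∠ ≈ 71.57°
∠H = (0°) − (71.57°) = -71.57°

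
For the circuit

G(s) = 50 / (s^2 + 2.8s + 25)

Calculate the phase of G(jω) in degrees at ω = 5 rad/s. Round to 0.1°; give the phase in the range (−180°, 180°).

-90.0°

At s = jω = j5:
quadratic: (j5)² + 2.8·j5 + 25 = 0 + j14 → |·| ≈ 14, ∠ ≈ 90.00°
∠G = 0.00° − 90.00° = -90.00°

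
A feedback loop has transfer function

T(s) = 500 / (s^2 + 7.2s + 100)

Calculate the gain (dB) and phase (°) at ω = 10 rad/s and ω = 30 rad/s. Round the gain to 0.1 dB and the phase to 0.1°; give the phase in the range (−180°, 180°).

At s = jω = j10:
quadratic: (j10)² + 7.2·j10 + 100 = 0 + j72 → |·| ≈ 72, ∠ ≈ 90.00°
|T| = 500 / 72 ≈ 6.9444
Gain = 20 log₁₀(6.9444) ≈ 16.83 dB
∠T = 0.00° − 90.00° = -90.00°

At s = jω = j30:
quadratic: (j30)² + 7.2·j30 + 100 = -800 + j216 → |·| ≈ 828.65, ∠ ≈ 164.89°
|T| = 500 / 828.65 ≈ 0.60339
Gain = 20 log₁₀(0.60339) ≈ -4.39 dB
∠T = 0.00° − 164.89° = -164.89°

ω = 10: 16.8 dB, -90.0°; ω = 30: -4.4 dB, -164.9°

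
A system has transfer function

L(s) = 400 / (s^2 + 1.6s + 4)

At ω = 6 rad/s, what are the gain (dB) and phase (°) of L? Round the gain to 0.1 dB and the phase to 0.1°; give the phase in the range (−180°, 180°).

21.6 dB, -163.3°

At s = jω = j6:
quadratic: (j6)² + 1.6·j6 + 4 = -32 + j9.6 → |·| ≈ 33.409, ∠ ≈ 163.30°
|L| = 400 / 33.409 ≈ 11.973
Gain = 20 log₁₀(11.973) ≈ 21.56 dB
∠L = 0.00° − 163.30° = -163.30°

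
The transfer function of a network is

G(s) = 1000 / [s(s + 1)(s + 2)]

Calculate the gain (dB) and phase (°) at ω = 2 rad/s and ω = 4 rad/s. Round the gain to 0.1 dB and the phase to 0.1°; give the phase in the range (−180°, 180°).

ω = 2: 38.0 dB, 161.6°; ω = 4: 22.6 dB, 130.6°

At s = jω = j2:
pole (s+1): 1 + j2 → |·| = √(1²+2²) = √5 ≈ 2.2361, ∠ = arctan(2/1) ≈ 63.43°
pole (s+2): 2 + j2 → |·| = √(2²+2²) = √8 ≈ 2.8284, ∠ = arctan(2/2) ≈ 45.00°
pole at origin: |s| = 2, ∠ = 90.00° (in denominator)
|G| = 1000 / 12.649 ≈ 79.058
Gain = 20 log₁₀(79.058) ≈ 37.96 dB
∠G = 0.00° − 198.43° = -198.43° ≡ 161.57° (principal value)

At s = jω = j4:
pole (s+1): 1 + j4 → |·| = √(1²+4²) = √17 ≈ 4.1231, ∠ = arctan(4/1) ≈ 75.96°
pole (s+2): 2 + j4 → |·| = √(2²+4²) = √20 ≈ 4.4721, ∠ = arctan(4/2) ≈ 63.43°
pole at origin: |s| = 4, ∠ = 90.00° (in denominator)
|G| = 1000 / 73.756 ≈ 13.558
Gain = 20 log₁₀(13.558) ≈ 22.64 dB
∠G = 0.00° − 229.39° = -229.39° ≡ 130.61° (principal value)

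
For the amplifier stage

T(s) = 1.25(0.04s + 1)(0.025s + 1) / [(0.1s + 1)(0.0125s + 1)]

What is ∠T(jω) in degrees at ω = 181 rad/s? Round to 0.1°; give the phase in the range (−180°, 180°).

At ω = 181 rad/s:
zero (1 + j181·0.04) = 1 + j7.24 → |·| ≈ 7.3087, ∠ ≈ 82.14°
zero (1 + j181·0.025) = 1 + j4.525 → |·| ≈ 4.6342, ∠ ≈ 77.54°
pole (1 + j181·0.1) = 1 + j18.1 → |·| ≈ 18.128, ∠ ≈ 86.84°
pole (1 + j181·0.0125) = 1 + j2.2625 → |·| ≈ 2.4736, ∠ ≈ 66.16°
∠T = (82.14° + 77.54°) − (86.84° + 66.16°) = 6.68°

6.7°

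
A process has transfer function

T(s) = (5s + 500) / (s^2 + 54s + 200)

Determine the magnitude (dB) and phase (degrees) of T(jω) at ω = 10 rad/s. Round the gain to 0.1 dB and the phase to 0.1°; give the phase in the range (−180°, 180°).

Substitute s = j10:
Numerator: 5(j10) + 500 = 500 + j50
Denominator: (j10)^2 + 54(j10) + 200 = 100 + j540
|N| = √(500² + 50²) ≈ 502.49, ∠N ≈ 5.71°
|D| = √(100² + 540²) ≈ 549.18, ∠D ≈ 79.51°
|T| = 502.49 / 549.18 ≈ 0.91498
Gain = 20 log₁₀(0.91498) ≈ -0.77 dB
∠T = 5.71° − 79.51° = -73.80°

-0.8 dB, -73.8°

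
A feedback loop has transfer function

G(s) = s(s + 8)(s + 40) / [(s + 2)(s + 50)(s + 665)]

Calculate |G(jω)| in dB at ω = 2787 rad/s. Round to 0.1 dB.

-0.2 dB

At s = jω = j2787:
zero (s+8): 8 + j2787 → |·| = √(8²+2787²) = √7767433 ≈ 2787, ∠ = arctan(2787/8) ≈ 89.84°
zero (s+40): 40 + j2787 → |·| = √(40²+2787²) = √7768969 ≈ 2787.3, ∠ = arctan(2787/40) ≈ 89.18°
zero at origin: s = j2787 → |·| = 2787, ∠ = 90.00°
pole (s+2): 2 + j2787 → |·| = √(2²+2787²) = √7767373 ≈ 2787, ∠ = arctan(2787/2) ≈ 89.96°
pole (s+50): 50 + j2787 → |·| = √(50²+2787²) = √7769869 ≈ 2787.4, ∠ = arctan(2787/50) ≈ 88.97°
pole (s+665): 665 + j2787 → |·| = √(665²+2787²) = √8209594 ≈ 2865.2, ∠ = arctan(2787/665) ≈ 76.58°
|G| = 1 · 2.165e+10 / 2.2258e+10 ≈ 0.97268
Gain = 20 log₁₀(0.97268) ≈ -0.24 dB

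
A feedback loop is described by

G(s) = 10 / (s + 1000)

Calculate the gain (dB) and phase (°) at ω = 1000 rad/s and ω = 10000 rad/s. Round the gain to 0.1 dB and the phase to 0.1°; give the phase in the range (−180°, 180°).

ω = 1000: -43.0 dB, -45.0°; ω = 10000: -60.0 dB, -84.3°

Substitute s = j1000:
Numerator: 10 = 10 + j0
Denominator: (j1000) + 1000 = 1000 + j1000
|N| = √(10² + 0²) ≈ 10, ∠N ≈ 0.00°
|D| = √(1000² + 1000²) ≈ 1414.2, ∠D ≈ 45.00°
|G| = 10 / 1414.2 ≈ 0.0070711
Gain = 20 log₁₀(0.0070711) ≈ -43.01 dB
∠G = 0.00° − 45.00° = -45.00°

Substitute s = j10000:
Numerator: 10 = 10 + j0
Denominator: (j10000) + 1000 = 1000 + j10000
|N| = √(10² + 0²) ≈ 10, ∠N ≈ 0.00°
|D| = √(1000² + 10000²) ≈ 10050, ∠D ≈ 84.29°
|G| = 10 / 10050 ≈ 0.00099502
Gain = 20 log₁₀(0.00099502) ≈ -60.04 dB
∠G = 0.00° − 84.29° = -84.29°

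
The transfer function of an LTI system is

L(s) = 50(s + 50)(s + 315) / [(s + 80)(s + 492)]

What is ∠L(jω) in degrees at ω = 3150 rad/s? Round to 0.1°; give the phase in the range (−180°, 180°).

At s = jω = j3150:
zero (s+50): 50 + j3150 → |·| = √(50²+3150²) = √9925000 ≈ 3150.4, ∠ = arctan(3150/50) ≈ 89.09°
zero (s+315): 315 + j3150 → |·| = √(315²+3150²) = √10021725 ≈ 3165.7, ∠ = arctan(3150/315) ≈ 84.29°
pole (s+80): 80 + j3150 → |·| = √(80²+3150²) = √9928900 ≈ 3151, ∠ = arctan(3150/80) ≈ 88.55°
pole (s+492): 492 + j3150 → |·| = √(492²+3150²) = √10164564 ≈ 3188.2, ∠ = arctan(3150/492) ≈ 81.12°
∠L = 173.38° − 169.67° = 3.71°

3.7°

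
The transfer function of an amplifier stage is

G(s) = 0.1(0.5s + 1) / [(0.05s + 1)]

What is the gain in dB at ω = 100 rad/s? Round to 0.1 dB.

At ω = 100 rad/s:
zero (1 + j100·0.5) = 1 + j50 → |·| ≈ 50.01, ∠ ≈ 88.85°
pole (1 + j100·0.05) = 1 + j5 → |·| ≈ 5.099, ∠ ≈ 78.69°
|G| = 0.1 · 50.01 / (5.099) ≈ 0.98078
Gain = 20 log₁₀(0.98078) ≈ -0.17 dB

-0.2 dB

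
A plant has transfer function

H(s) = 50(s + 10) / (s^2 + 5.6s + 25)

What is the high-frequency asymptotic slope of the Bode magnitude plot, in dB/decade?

Each pole contributes −20 dB/decade at high frequency; each zero contributes +20 dB/decade.
Net: 1 zero(s) − 2 pole(s) → -20 dB/decade.

-20 dB/decade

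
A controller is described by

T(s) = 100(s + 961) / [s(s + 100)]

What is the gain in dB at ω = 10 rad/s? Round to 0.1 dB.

At s = jω = j10:
zero (s+961): 961 + j10 → |·| = √(961²+10²) = √923621 ≈ 961.05, ∠ = arctan(10/961) ≈ 0.60°
pole (s+100): 100 + j10 → |·| = √(100²+10²) = √10100 ≈ 100.5, ∠ = arctan(10/100) ≈ 5.71°
pole at origin: |s| = 10, ∠ = 90.00° (in denominator)
|T| = 100 · 961.05 / 1005 ≈ 95.627
Gain = 20 log₁₀(95.627) ≈ 39.61 dB

39.6 dB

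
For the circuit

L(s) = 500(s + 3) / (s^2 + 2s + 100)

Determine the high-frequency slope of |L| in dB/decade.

-20 dB/decade

Each pole contributes −20 dB/decade at high frequency; each zero contributes +20 dB/decade.
Net: 1 zero(s) − 2 pole(s) → -20 dB/decade.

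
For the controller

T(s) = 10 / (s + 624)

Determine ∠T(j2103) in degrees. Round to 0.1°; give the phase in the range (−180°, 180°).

At s = jω = j2103:
pole (s+624): 624 + j2103 → |·| = √(624²+2103²) = √4811985 ≈ 2193.6, ∠ = arctan(2103/624) ≈ 73.47°
∠T = 0.00° − 73.47° = -73.47°

-73.5°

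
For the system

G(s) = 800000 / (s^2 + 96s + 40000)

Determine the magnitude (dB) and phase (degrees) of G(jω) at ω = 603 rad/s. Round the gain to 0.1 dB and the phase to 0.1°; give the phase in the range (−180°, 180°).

At s = jω = j603:
quadratic: (j603)² + 96·j603 + 40000 = -323609 + j57888 → |·| ≈ 3.2875e+05, ∠ ≈ 169.86°
|G| = 800000 / 3.2875e+05 ≈ 2.4335
Gain = 20 log₁₀(2.4335) ≈ 7.72 dB
∠G = 0.00° − 169.86° = -169.86°

7.7 dB, -169.9°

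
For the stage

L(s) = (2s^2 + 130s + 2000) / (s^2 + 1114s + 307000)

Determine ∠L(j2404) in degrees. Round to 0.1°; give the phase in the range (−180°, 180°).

Substitute s = j2404:
Numerator: 2(j2404)^2 + 130(j2404) + 2000 = -11556432 + j312520
Denominator: (j2404)^2 + 1114(j2404) + 307000 = -5472216 + j2678056
|N| = √(11556432² + 312520²) ≈ 1.1561e+07, ∠N ≈ 178.45°
|D| = √(5472216² + 2678056²) ≈ 6.0924e+06, ∠D ≈ 153.92°
∠L = 178.45° − 153.92° = 24.53°

24.5°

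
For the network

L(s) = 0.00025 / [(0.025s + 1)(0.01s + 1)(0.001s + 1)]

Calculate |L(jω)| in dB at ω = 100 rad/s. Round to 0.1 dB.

-83.7 dB

At ω = 100 rad/s:
pole (1 + j100·0.025) = 1 + j2.5 → |·| ≈ 2.6926, ∠ ≈ 68.20°
pole (1 + j100·0.01) = 1 + j1 → |·| ≈ 1.4142, ∠ ≈ 45.00°
pole (1 + j100·0.001) = 1 + j0.1 → |·| ≈ 1.005, ∠ ≈ 5.71°
|L| = 0.00025 · 1 / (2.6926 · 1.4142 · 1.005) ≈ 6.5327e-05
Gain = 20 log₁₀(6.5327e-05) ≈ -83.70 dB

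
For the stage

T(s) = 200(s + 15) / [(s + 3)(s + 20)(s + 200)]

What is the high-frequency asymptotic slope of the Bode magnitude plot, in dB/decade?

-40 dB/decade

Each pole contributes −20 dB/decade at high frequency; each zero contributes +20 dB/decade.
Net: 1 zero(s) − 3 pole(s) → -40 dB/decade.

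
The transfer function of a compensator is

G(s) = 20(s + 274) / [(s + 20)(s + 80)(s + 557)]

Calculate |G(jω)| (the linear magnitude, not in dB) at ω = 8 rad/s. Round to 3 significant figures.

At s = jω = j8:
zero (s+274): 274 + j8 → |·| = √(274²+8²) = √75140 ≈ 274.12, ∠ = arctan(8/274) ≈ 1.67°
pole (s+20): 20 + j8 → |·| = √(20²+8²) = √464 ≈ 21.541, ∠ = arctan(8/20) ≈ 21.80°
pole (s+80): 80 + j8 → |·| = √(80²+8²) = √6464 ≈ 80.399, ∠ = arctan(8/80) ≈ 5.71°
pole (s+557): 557 + j8 → |·| = √(557²+8²) = √310313 ≈ 557.06, ∠ = arctan(8/557) ≈ 0.82°
|G| = 20 · 274.12 / 9.6476e+05 ≈ 0.0056827

0.00568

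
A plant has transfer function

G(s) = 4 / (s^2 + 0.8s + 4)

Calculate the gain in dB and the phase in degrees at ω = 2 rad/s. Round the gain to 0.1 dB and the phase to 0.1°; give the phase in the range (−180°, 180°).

At s = jω = j2:
quadratic: (j2)² + 0.8·j2 + 4 = 0 + j1.6 → |·| ≈ 1.6, ∠ ≈ 90.00°
|G| = 4 / 1.6 ≈ 2.5
Gain = 20 log₁₀(2.5) ≈ 7.96 dB
∠G = 0.00° − 90.00° = -90.00°

8.0 dB, -90.0°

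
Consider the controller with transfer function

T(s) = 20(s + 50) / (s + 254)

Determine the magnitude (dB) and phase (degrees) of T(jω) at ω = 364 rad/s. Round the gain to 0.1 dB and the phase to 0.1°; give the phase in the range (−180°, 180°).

At s = jω = j364:
zero (s+50): 50 + j364 → |·| = √(50²+364²) = √134996 ≈ 367.42, ∠ = arctan(364/50) ≈ 82.18°
pole (s+254): 254 + j364 → |·| = √(254²+364²) = √197012 ≈ 443.86, ∠ = arctan(364/254) ≈ 55.09°
|T| = 20 · 367.42 / 443.86 ≈ 16.556
Gain = 20 log₁₀(16.556) ≈ 24.38 dB
∠T = 82.18° − 55.09° = 27.09°

24.4 dB, 27.1°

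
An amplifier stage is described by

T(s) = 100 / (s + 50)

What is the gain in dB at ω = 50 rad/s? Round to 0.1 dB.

Substitute s = j50:
Numerator: 100 = 100 + j0
Denominator: (j50) + 50 = 50 + j50
|N| = √(100² + 0²) ≈ 100, ∠N ≈ 0.00°
|D| = √(50² + 50²) ≈ 70.711, ∠D ≈ 45.00°
|T| = 100 / 70.711 ≈ 1.4142
Gain = 20 log₁₀(1.4142) ≈ 3.01 dB

3.0 dB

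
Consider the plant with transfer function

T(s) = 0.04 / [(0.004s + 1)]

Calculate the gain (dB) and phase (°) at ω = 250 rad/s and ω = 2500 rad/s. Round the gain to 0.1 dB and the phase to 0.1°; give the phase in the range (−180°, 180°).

At ω = 250 rad/s:
pole (1 + j250·0.004) = 1 + j1 → |·| ≈ 1.4142, ∠ ≈ 45.00°
|T| = 0.04 · 1 / (1.4142) ≈ 0.028285
Gain = 20 log₁₀(0.028285) ≈ -30.97 dB
∠T = (0°) − (45.00°) = -45.00°

At ω = 2500 rad/s:
pole (1 + j2500·0.004) = 1 + j10 → |·| ≈ 10.05, ∠ ≈ 84.29°
|T| = 0.04 · 1 / (10.05) ≈ 0.0039801
Gain = 20 log₁₀(0.0039801) ≈ -48.00 dB
∠T = (0°) − (84.29°) = -84.29°

ω = 250: -31.0 dB, -45.0°; ω = 2500: -48.0 dB, -84.3°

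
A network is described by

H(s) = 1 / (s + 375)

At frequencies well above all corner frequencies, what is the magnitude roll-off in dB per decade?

Each pole contributes −20 dB/decade at high frequency; each zero contributes +20 dB/decade.
Net: 0 zero(s) − 1 pole(s) → -20 dB/decade.

-20 dB/decade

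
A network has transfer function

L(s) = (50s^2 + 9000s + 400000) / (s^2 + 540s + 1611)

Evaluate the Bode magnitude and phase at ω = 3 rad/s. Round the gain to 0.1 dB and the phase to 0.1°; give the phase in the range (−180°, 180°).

44.9 dB, -41.5°

Substitute s = j3:
Numerator: 50(j3)^2 + 9000(j3) + 400000 = 399550 + j27000
Denominator: (j3)^2 + 540(j3) + 1611 = 1602 + j1620
|N| = √(399550² + 27000²) ≈ 4.0046e+05, ∠N ≈ 3.87°
|D| = √(1602² + 1620²) ≈ 2278.3, ∠D ≈ 45.32°
|L| = 4.0046e+05 / 2278.3 ≈ 175.77
Gain = 20 log₁₀(175.77) ≈ 44.90 dB
∠L = 3.87° − 45.32° = -41.45°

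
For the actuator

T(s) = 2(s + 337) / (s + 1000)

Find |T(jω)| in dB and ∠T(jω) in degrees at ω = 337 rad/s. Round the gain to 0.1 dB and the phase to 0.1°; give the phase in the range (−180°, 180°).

-0.9 dB, 26.4°

At s = jω = j337:
zero (s+337): 337 + j337 → |·| = √(337²+337²) = √227138 ≈ 476.59, ∠ = arctan(337/337) ≈ 45.00°
pole (s+1000): 1000 + j337 → |·| = √(1000²+337²) = √1113569 ≈ 1055.3, ∠ = arctan(337/1000) ≈ 18.62°
|T| = 2 · 476.59 / 1055.3 ≈ 0.90323
Gain = 20 log₁₀(0.90323) ≈ -0.88 dB
∠T = 45.00° − 18.62° = 26.38°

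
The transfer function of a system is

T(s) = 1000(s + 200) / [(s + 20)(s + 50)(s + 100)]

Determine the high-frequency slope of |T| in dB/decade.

Each pole contributes −20 dB/decade at high frequency; each zero contributes +20 dB/decade.
Net: 1 zero(s) − 3 pole(s) → -40 dB/decade.

-40 dB/decade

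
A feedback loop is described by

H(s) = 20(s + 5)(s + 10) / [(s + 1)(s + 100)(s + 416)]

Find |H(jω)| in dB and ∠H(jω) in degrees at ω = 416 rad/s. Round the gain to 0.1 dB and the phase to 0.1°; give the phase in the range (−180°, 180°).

At s = jω = j416:
zero (s+5): 5 + j416 → |·| = √(5²+416²) = √173081 ≈ 416.03, ∠ = arctan(416/5) ≈ 89.31°
zero (s+10): 10 + j416 → |·| = √(10²+416²) = √173156 ≈ 416.12, ∠ = arctan(416/10) ≈ 88.62°
pole (s+1): 1 + j416 → |·| = √(1²+416²) = √173057 ≈ 416, ∠ = arctan(416/1) ≈ 89.86°
pole (s+100): 100 + j416 → |·| = √(100²+416²) = √183056 ≈ 427.85, ∠ = arctan(416/100) ≈ 76.48°
pole (s+416): 416 + j416 → |·| = √(416²+416²) = √346112 ≈ 588.31, ∠ = arctan(416/416) ≈ 45.00°
|H| = 20 · 1.7312e+05 / 1.0471e+08 ≈ 0.033067
Gain = 20 log₁₀(0.033067) ≈ -29.61 dB
∠H = 177.93° − 211.34° = -33.41°

-29.6 dB, -33.4°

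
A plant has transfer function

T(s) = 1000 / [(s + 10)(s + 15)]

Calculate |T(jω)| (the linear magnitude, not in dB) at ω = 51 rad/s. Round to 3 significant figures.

0.362

At s = jω = j51:
pole (s+10): 10 + j51 → |·| = √(10²+51²) = √2701 ≈ 51.971, ∠ = arctan(51/10) ≈ 78.91°
pole (s+15): 15 + j51 → |·| = √(15²+51²) = √2826 ≈ 53.16, ∠ = arctan(51/15) ≈ 73.61°
|T| = 1000 / 2762.8 ≈ 0.36195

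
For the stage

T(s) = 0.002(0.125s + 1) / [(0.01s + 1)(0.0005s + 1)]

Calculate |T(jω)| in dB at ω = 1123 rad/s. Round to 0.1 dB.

-33.3 dB

At ω = 1123 rad/s:
zero (1 + j1123·0.125) = 1 + j140.375 → |·| ≈ 140.38, ∠ ≈ 89.59°
pole (1 + j1123·0.01) = 1 + j11.23 → |·| ≈ 11.274, ∠ ≈ 84.91°
pole (1 + j1123·0.0005) = 1 + j0.5615 → |·| ≈ 1.1469, ∠ ≈ 29.31°
|T| = 0.002 · 140.38 / (11.274 · 1.1469) ≈ 0.021714
Gain = 20 log₁₀(0.021714) ≈ -33.27 dB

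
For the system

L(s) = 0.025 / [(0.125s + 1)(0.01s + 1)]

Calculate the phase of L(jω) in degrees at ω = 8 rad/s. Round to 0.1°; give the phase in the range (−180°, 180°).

At ω = 8 rad/s:
pole (1 + j8·0.125) = 1 + j1 → |·| ≈ 1.4142, ∠ ≈ 45.00°
pole (1 + j8·0.01) = 1 + j0.08 → |·| ≈ 1.0032, ∠ ≈ 4.57°
∠L = (0°) − (45.00° + 4.57°) = -49.57°

-49.6°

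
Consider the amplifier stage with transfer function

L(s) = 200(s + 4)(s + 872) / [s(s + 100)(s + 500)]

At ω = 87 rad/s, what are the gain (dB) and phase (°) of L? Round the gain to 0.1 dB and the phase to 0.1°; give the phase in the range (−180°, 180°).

8.3 dB, -47.8°

At s = jω = j87:
zero (s+4): 4 + j87 → |·| = √(4²+87²) = √7585 ≈ 87.092, ∠ = arctan(87/4) ≈ 87.37°
zero (s+872): 872 + j87 → |·| = √(872²+87²) = √767953 ≈ 876.33, ∠ = arctan(87/872) ≈ 5.70°
pole (s+100): 100 + j87 → |·| = √(100²+87²) = √17569 ≈ 132.55, ∠ = arctan(87/100) ≈ 41.02°
pole (s+500): 500 + j87 → |·| = √(500²+87²) = √257569 ≈ 507.51, ∠ = arctan(87/500) ≈ 9.87°
pole at origin: |s| = 87, ∠ = 90.00° (in denominator)
|L| = 200 · 76321 / 5.8525e+06 ≈ 2.6082
Gain = 20 log₁₀(2.6082) ≈ 8.33 dB
∠L = 93.07° − 140.89° = -47.82°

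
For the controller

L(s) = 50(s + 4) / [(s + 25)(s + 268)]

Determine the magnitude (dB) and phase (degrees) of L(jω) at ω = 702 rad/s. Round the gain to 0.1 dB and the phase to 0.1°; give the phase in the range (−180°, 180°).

-23.5 dB, -67.4°

At s = jω = j702:
zero (s+4): 4 + j702 → |·| = √(4²+702²) = √492820 ≈ 702.01, ∠ = arctan(702/4) ≈ 89.67°
pole (s+25): 25 + j702 → |·| = √(25²+702²) = √493429 ≈ 702.45, ∠ = arctan(702/25) ≈ 87.96°
pole (s+268): 268 + j702 → |·| = √(268²+702²) = √564628 ≈ 751.42, ∠ = arctan(702/268) ≈ 69.10°
|L| = 50 · 702.01 / 5.2783e+05 ≈ 0.0665
Gain = 20 log₁₀(0.0665) ≈ -23.54 dB
∠L = 89.67° − 157.06° = -67.39°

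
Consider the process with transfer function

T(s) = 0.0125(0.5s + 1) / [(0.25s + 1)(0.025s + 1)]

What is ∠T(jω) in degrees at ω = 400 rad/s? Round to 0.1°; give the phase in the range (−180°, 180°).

At ω = 400 rad/s:
zero (1 + j400·0.5) = 1 + j200 → |·| ≈ 200, ∠ ≈ 89.71°
pole (1 + j400·0.25) = 1 + j100 → |·| ≈ 100, ∠ ≈ 89.43°
pole (1 + j400·0.025) = 1 + j10 → |·| ≈ 10.05, ∠ ≈ 84.29°
∠T = (89.71°) − (89.43° + 84.29°) = -84.01°

-84.0°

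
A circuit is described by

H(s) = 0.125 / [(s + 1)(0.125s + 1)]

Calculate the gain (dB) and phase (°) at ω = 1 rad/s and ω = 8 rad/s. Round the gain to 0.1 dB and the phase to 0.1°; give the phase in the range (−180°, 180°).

At ω = 1 rad/s:
pole (1 + j1·1) = 1 + j1 → |·| ≈ 1.4142, ∠ ≈ 45.00°
pole (1 + j1·0.125) = 1 + j0.125 → |·| ≈ 1.0078, ∠ ≈ 7.13°
|H| = 0.125 · 1 / (1.4142 · 1.0078) ≈ 0.087705
Gain = 20 log₁₀(0.087705) ≈ -21.14 dB
∠H = (0°) − (45.00° + 7.13°) = -52.13°

At ω = 8 rad/s:
pole (1 + j8·1) = 1 + j8 → |·| ≈ 8.0623, ∠ ≈ 82.87°
pole (1 + j8·0.125) = 1 + j1 → |·| ≈ 1.4142, ∠ ≈ 45.00°
|H| = 0.125 · 1 / (8.0623 · 1.4142) ≈ 0.010963
Gain = 20 log₁₀(0.010963) ≈ -39.20 dB
∠H = (0°) − (82.87° + 45.00°) = -127.87°

ω = 1: -21.1 dB, -52.1°; ω = 8: -39.2 dB, -127.9°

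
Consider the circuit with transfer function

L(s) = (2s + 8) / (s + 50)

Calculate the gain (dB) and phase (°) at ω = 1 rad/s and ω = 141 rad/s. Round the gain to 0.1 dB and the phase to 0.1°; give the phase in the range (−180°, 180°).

Substitute s = j1:
Numerator: 2(j1) + 8 = 8 + j2
Denominator: (j1) + 50 = 50 + j1
|N| = √(8² + 2²) ≈ 8.2462, ∠N ≈ 14.04°
|D| = √(50² + 1²) ≈ 50.01, ∠D ≈ 1.15°
|L| = 8.2462 / 50.01 ≈ 0.16489
Gain = 20 log₁₀(0.16489) ≈ -15.66 dB
∠L = 14.04° − 1.15° = 12.89°

Substitute s = j141:
Numerator: 2(j141) + 8 = 8 + j282
Denominator: (j141) + 50 = 50 + j141
|N| = √(8² + 282²) ≈ 282.11, ∠N ≈ 88.38°
|D| = √(50² + 141²) ≈ 149.6, ∠D ≈ 70.47°
|L| = 282.11 / 149.6 ≈ 1.8858
Gain = 20 log₁₀(1.8858) ≈ 5.51 dB
∠L = 88.38° − 70.47° = 17.91°

ω = 1: -15.7 dB, 12.9°; ω = 141: 5.5 dB, 17.9°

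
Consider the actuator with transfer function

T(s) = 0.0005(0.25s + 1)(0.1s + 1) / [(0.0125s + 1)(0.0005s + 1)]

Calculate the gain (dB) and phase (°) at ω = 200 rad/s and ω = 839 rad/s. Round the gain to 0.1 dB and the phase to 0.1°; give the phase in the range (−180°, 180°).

ω = 200: -14.7 dB, 102.1°; ω = 839: -2.3 dB, 71.7°

At ω = 200 rad/s:
zero (1 + j200·0.25) = 1 + j50 → |·| ≈ 50.01, ∠ ≈ 88.85°
zero (1 + j200·0.1) = 1 + j20 → |·| ≈ 20.025, ∠ ≈ 87.14°
pole (1 + j200·0.0125) = 1 + j2.5 → |·| ≈ 2.6926, ∠ ≈ 68.20°
pole (1 + j200·0.0005) = 1 + j0.1 → |·| ≈ 1.005, ∠ ≈ 5.71°
|T| = 0.0005 · 50.01 · 20.025 / (2.6926 · 1.005) ≈ 0.18504
Gain = 20 log₁₀(0.18504) ≈ -14.65 dB
∠T = (88.85° + 87.14°) − (68.20° + 5.71°) = 102.08°

At ω = 839 rad/s:
zero (1 + j839·0.25) = 1 + j209.75 → |·| ≈ 209.75, ∠ ≈ 89.73°
zero (1 + j839·0.1) = 1 + j83.9 → |·| ≈ 83.906, ∠ ≈ 89.32°
pole (1 + j839·0.0125) = 1 + j10.4875 → |·| ≈ 10.535, ∠ ≈ 84.55°
pole (1 + j839·0.0005) = 1 + j0.4195 → |·| ≈ 1.0844, ∠ ≈ 22.76°
|T| = 0.0005 · 209.75 · 83.906 / (10.535 · 1.0844) ≈ 0.77027
Gain = 20 log₁₀(0.77027) ≈ -2.27 dB
∠T = (89.73° + 89.32°) − (84.55° + 22.76°) = 71.74°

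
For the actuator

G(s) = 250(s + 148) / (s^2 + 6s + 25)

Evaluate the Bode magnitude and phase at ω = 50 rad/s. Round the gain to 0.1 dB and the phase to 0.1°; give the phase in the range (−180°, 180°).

At s = jω = j50:
zero (s+148): 148 + j50 → |·| = √(148²+50²) = √24404 ≈ 156.22, ∠ = arctan(50/148) ≈ 18.67°
quadratic: (j50)² + 6·j50 + 25 = -2475 + j300 → |·| ≈ 2493.1, ∠ ≈ 173.09°
|G| = 250 · 156.22 / 2493.1 ≈ 15.665
Gain = 20 log₁₀(15.665) ≈ 23.90 dB
∠G = 18.67° − 173.09° = -154.42°

23.9 dB, -154.4°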